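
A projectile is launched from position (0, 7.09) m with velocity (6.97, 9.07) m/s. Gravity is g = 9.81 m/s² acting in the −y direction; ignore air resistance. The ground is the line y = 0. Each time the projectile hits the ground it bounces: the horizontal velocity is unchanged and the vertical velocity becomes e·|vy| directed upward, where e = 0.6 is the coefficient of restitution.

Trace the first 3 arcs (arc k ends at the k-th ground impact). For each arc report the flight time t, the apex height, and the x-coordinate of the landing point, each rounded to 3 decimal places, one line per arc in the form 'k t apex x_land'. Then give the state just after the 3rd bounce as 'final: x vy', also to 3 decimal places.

Arc 1: start y=7.090, vy=9.070 → t=2.441, apex=11.283, x_land=17.015, impact vy=-14.879
  bounce: vy ← 0.6·14.879 = 8.927
Arc 2: start y=0.000, vy=8.927 → t=1.820, apex=4.062, x_land=29.701, impact vy=-8.927
  bounce: vy ← 0.6·8.927 = 5.356
Arc 3: start y=0.000, vy=5.356 → t=1.092, apex=1.462, x_land=37.312, impact vy=-5.356
  bounce: vy ← 0.6·5.356 = 3.214

1 2.441 11.283 17.015
2 1.820 4.062 29.701
3 1.092 1.462 37.312
final: 37.312 3.214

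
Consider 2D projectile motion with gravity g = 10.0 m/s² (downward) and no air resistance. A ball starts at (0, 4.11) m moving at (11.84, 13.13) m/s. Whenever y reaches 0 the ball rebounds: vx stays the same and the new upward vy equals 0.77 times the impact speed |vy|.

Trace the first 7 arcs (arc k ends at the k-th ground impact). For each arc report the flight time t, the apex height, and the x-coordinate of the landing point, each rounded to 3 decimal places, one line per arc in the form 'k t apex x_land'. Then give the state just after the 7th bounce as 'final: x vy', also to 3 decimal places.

1 2.909 12.730 34.438
2 2.457 7.548 63.532
3 1.892 4.475 85.934
4 1.457 2.653 103.183
5 1.122 1.573 116.466
6 0.864 0.933 126.693
7 0.665 0.553 134.568
final: 134.568 2.561

Arc 1: start y=4.110, vy=13.130 → t=2.909, apex=12.730, x_land=34.438, impact vy=-15.956
  bounce: vy ← 0.77·15.956 = 12.286
Arc 2: start y=0.000, vy=12.286 → t=2.457, apex=7.548, x_land=63.532, impact vy=-12.286
  bounce: vy ← 0.77·12.286 = 9.460
Arc 3: start y=0.000, vy=9.460 → t=1.892, apex=4.475, x_land=85.934, impact vy=-9.460
  bounce: vy ← 0.77·9.460 = 7.284
Arc 4: start y=0.000, vy=7.284 → t=1.457, apex=2.653, x_land=103.183, impact vy=-7.284
  bounce: vy ← 0.77·7.284 = 5.609
Arc 5: start y=0.000, vy=5.609 → t=1.122, apex=1.573, x_land=116.466, impact vy=-5.609
  bounce: vy ← 0.77·5.609 = 4.319
Arc 6: start y=0.000, vy=4.319 → t=0.864, apex=0.933, x_land=126.693, impact vy=-4.319
  bounce: vy ← 0.77·4.319 = 3.326
Arc 7: start y=0.000, vy=3.326 → t=0.665, apex=0.553, x_land=134.568, impact vy=-3.326
  bounce: vy ← 0.77·3.326 = 2.561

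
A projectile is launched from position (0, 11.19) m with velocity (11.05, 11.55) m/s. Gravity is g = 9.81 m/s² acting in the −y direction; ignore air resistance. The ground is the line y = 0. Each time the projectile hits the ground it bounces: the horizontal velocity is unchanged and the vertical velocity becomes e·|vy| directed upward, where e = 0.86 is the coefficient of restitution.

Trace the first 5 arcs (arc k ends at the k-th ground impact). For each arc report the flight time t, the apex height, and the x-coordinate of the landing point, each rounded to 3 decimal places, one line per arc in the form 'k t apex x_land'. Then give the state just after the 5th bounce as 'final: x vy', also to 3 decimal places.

1 3.092 17.989 34.172
2 3.294 13.305 70.570
3 2.833 9.840 101.872
4 2.436 7.278 128.792
5 2.095 5.383 151.943
final: 151.943 8.838

Arc 1: start y=11.190, vy=11.550 → t=3.092, apex=17.989, x_land=34.172, impact vy=-18.787
  bounce: vy ← 0.86·18.787 = 16.157
Arc 2: start y=0.000, vy=16.157 → t=3.294, apex=13.305, x_land=70.570, impact vy=-16.157
  bounce: vy ← 0.86·16.157 = 13.895
Arc 3: start y=0.000, vy=13.895 → t=2.833, apex=9.840, x_land=101.872, impact vy=-13.895
  bounce: vy ← 0.86·13.895 = 11.950
Arc 4: start y=0.000, vy=11.950 → t=2.436, apex=7.278, x_land=128.792, impact vy=-11.950
  bounce: vy ← 0.86·11.950 = 10.277
Arc 5: start y=0.000, vy=10.277 → t=2.095, apex=5.383, x_land=151.943, impact vy=-10.277
  bounce: vy ← 0.86·10.277 = 8.838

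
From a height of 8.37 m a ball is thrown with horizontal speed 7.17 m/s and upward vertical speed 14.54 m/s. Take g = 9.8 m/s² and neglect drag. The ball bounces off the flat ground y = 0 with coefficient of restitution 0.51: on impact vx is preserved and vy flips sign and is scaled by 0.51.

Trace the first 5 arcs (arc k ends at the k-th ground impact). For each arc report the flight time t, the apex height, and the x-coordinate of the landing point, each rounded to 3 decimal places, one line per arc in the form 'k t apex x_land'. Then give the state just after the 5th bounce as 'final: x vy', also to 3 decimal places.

1 3.461 19.156 24.815
2 2.017 4.983 39.275
3 1.029 1.296 46.650
4 0.525 0.337 50.411
5 0.268 0.088 52.329
final: 52.329 0.669

Arc 1: start y=8.370, vy=14.540 → t=3.461, apex=19.156, x_land=24.815, impact vy=-19.377
  bounce: vy ← 0.51·19.377 = 9.882
Arc 2: start y=0.000, vy=9.882 → t=2.017, apex=4.983, x_land=39.275, impact vy=-9.882
  bounce: vy ← 0.51·9.882 = 5.040
Arc 3: start y=0.000, vy=5.040 → t=1.029, apex=1.296, x_land=46.650, impact vy=-5.040
  bounce: vy ← 0.51·5.040 = 2.570
Arc 4: start y=0.000, vy=2.570 → t=0.525, apex=0.337, x_land=50.411, impact vy=-2.570
  bounce: vy ← 0.51·2.570 = 1.311
Arc 5: start y=0.000, vy=1.311 → t=0.268, apex=0.088, x_land=52.329, impact vy=-1.311
  bounce: vy ← 0.51·1.311 = 0.669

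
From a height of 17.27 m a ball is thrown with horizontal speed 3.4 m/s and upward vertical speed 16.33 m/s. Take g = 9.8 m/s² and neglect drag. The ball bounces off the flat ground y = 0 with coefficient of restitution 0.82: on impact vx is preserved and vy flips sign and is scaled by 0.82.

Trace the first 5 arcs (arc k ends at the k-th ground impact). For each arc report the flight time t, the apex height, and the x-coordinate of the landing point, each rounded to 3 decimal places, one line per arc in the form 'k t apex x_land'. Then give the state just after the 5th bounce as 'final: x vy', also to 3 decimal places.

Arc 1: start y=17.270, vy=16.330 → t=4.177, apex=30.876, x_land=14.200, impact vy=-24.600
  bounce: vy ← 0.82·24.600 = 20.172
Arc 2: start y=0.000, vy=20.172 → t=4.117, apex=20.761, x_land=28.197, impact vy=-20.172
  bounce: vy ← 0.82·20.172 = 16.541
Arc 3: start y=0.000, vy=16.541 → t=3.376, apex=13.960, x_land=39.675, impact vy=-16.541
  bounce: vy ← 0.82·16.541 = 13.564
Arc 4: start y=0.000, vy=13.564 → t=2.768, apex=9.386, x_land=49.086, impact vy=-13.564
  bounce: vy ← 0.82·13.564 = 11.122
Arc 5: start y=0.000, vy=11.122 → t=2.270, apex=6.311, x_land=56.804, impact vy=-11.122
  bounce: vy ← 0.82·11.122 = 9.120

1 4.177 30.876 14.200
2 4.117 20.761 28.197
3 3.376 13.960 39.675
4 2.768 9.386 49.086
5 2.270 6.311 56.804
final: 56.804 9.120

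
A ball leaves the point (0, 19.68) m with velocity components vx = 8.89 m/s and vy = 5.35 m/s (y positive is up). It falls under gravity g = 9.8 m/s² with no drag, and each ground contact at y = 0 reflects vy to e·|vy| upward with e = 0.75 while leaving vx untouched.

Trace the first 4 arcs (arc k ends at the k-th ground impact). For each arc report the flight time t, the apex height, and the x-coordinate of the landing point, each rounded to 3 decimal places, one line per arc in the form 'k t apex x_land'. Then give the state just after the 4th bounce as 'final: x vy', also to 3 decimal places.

1 2.623 21.140 23.319
2 3.116 11.891 51.017
3 2.337 6.689 71.790
4 1.753 3.763 87.371
final: 87.371 6.441

Arc 1: start y=19.680, vy=5.350 → t=2.623, apex=21.140, x_land=23.319, impact vy=-20.356
  bounce: vy ← 0.75·20.356 = 15.267
Arc 2: start y=0.000, vy=15.267 → t=3.116, apex=11.891, x_land=51.017, impact vy=-15.267
  bounce: vy ← 0.75·15.267 = 11.450
Arc 3: start y=0.000, vy=11.450 → t=2.337, apex=6.689, x_land=71.790, impact vy=-11.450
  bounce: vy ← 0.75·11.450 = 8.588
Arc 4: start y=0.000, vy=8.588 → t=1.753, apex=3.763, x_land=87.371, impact vy=-8.588
  bounce: vy ← 0.75·8.588 = 6.441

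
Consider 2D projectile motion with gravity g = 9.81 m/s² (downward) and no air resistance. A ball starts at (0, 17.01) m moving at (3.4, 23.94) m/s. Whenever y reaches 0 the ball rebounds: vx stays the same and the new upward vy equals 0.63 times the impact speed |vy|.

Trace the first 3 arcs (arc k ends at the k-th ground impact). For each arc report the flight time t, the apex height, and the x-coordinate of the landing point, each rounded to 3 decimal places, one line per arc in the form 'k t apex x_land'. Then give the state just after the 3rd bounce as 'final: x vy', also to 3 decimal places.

1 5.510 46.221 18.734
2 3.868 18.345 31.885
3 2.437 7.281 40.170
final: 40.170 7.530

Arc 1: start y=17.010, vy=23.940 → t=5.510, apex=46.221, x_land=18.734, impact vy=-30.114
  bounce: vy ← 0.63·30.114 = 18.972
Arc 2: start y=0.000, vy=18.972 → t=3.868, apex=18.345, x_land=31.885, impact vy=-18.972
  bounce: vy ← 0.63·18.972 = 11.952
Arc 3: start y=0.000, vy=11.952 → t=2.437, apex=7.281, x_land=40.170, impact vy=-11.952
  bounce: vy ← 0.63·11.952 = 7.530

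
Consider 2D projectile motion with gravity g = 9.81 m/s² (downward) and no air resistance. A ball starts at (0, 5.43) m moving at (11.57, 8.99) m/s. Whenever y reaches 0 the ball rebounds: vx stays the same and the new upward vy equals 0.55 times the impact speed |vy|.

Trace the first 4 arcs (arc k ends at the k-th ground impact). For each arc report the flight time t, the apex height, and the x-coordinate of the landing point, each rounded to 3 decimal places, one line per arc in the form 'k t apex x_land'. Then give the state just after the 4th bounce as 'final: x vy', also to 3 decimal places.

1 2.312 9.549 26.746
2 1.535 2.889 44.504
3 0.844 0.874 54.271
4 0.464 0.264 59.643
final: 59.643 1.253

Arc 1: start y=5.430, vy=8.990 → t=2.312, apex=9.549, x_land=26.746, impact vy=-13.688
  bounce: vy ← 0.55·13.688 = 7.528
Arc 2: start y=0.000, vy=7.528 → t=1.535, apex=2.889, x_land=44.504, impact vy=-7.528
  bounce: vy ← 0.55·7.528 = 4.141
Arc 3: start y=0.000, vy=4.141 → t=0.844, apex=0.874, x_land=54.271, impact vy=-4.141
  bounce: vy ← 0.55·4.141 = 2.277
Arc 4: start y=0.000, vy=2.277 → t=0.464, apex=0.264, x_land=59.643, impact vy=-2.277
  bounce: vy ← 0.55·2.277 = 1.253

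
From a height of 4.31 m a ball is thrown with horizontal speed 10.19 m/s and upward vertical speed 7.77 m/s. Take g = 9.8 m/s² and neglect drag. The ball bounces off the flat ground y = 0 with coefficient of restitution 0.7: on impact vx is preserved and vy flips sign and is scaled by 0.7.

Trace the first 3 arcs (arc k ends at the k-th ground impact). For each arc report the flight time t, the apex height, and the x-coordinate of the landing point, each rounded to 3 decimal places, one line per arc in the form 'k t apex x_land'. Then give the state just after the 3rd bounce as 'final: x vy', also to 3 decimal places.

Arc 1: start y=4.310, vy=7.770 → t=2.021, apex=7.390, x_land=20.593, impact vy=-12.035
  bounce: vy ← 0.7·12.035 = 8.425
Arc 2: start y=0.000, vy=8.425 → t=1.719, apex=3.621, x_land=38.113, impact vy=-8.425
  bounce: vy ← 0.7·8.425 = 5.897
Arc 3: start y=0.000, vy=5.897 → t=1.204, apex=1.774, x_land=50.377, impact vy=-5.897
  bounce: vy ← 0.7·5.897 = 4.128

1 2.021 7.390 20.593
2 1.719 3.621 38.113
3 1.204 1.774 50.377
final: 50.377 4.128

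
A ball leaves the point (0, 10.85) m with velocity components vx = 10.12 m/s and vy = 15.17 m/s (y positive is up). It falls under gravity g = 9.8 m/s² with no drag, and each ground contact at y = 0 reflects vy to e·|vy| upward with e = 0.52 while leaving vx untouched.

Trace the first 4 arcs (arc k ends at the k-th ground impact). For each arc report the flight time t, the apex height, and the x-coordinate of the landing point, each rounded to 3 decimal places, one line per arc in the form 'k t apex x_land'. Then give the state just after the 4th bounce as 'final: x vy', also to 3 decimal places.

Arc 1: start y=10.850, vy=15.170 → t=3.695, apex=22.591, x_land=37.395, impact vy=-21.043
  bounce: vy ← 0.52·21.043 = 10.942
Arc 2: start y=0.000, vy=10.942 → t=2.233, apex=6.109, x_land=59.994, impact vy=-10.942
  bounce: vy ← 0.52·10.942 = 5.690
Arc 3: start y=0.000, vy=5.690 → t=1.161, apex=1.652, x_land=71.745, impact vy=-5.690
  bounce: vy ← 0.52·5.690 = 2.959
Arc 4: start y=0.000, vy=2.959 → t=0.604, apex=0.447, x_land=77.856, impact vy=-2.959
  bounce: vy ← 0.52·2.959 = 1.539

1 3.695 22.591 37.395
2 2.233 6.109 59.994
3 1.161 1.652 71.745
4 0.604 0.447 77.856
final: 77.856 1.539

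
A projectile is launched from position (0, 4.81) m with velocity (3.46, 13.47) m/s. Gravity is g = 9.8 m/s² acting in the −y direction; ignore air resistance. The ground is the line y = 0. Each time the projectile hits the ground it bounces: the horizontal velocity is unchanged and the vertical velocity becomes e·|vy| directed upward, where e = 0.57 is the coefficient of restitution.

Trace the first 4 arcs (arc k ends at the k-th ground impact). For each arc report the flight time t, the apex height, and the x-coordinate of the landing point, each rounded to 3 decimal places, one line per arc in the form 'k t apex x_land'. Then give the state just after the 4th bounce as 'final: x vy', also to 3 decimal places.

Arc 1: start y=4.810, vy=13.470 → t=3.069, apex=14.067, x_land=10.618, impact vy=-16.605
  bounce: vy ← 0.57·16.605 = 9.465
Arc 2: start y=0.000, vy=9.465 → t=1.932, apex=4.570, x_land=17.301, impact vy=-9.465
  bounce: vy ← 0.57·9.465 = 5.395
Arc 3: start y=0.000, vy=5.395 → t=1.101, apex=1.485, x_land=21.111, impact vy=-5.395
  bounce: vy ← 0.57·5.395 = 3.075
Arc 4: start y=0.000, vy=3.075 → t=0.628, apex=0.482, x_land=23.282, impact vy=-3.075
  bounce: vy ← 0.57·3.075 = 1.753

1 3.069 14.067 10.618
2 1.932 4.570 17.301
3 1.101 1.485 21.111
4 0.628 0.482 23.282
final: 23.282 1.753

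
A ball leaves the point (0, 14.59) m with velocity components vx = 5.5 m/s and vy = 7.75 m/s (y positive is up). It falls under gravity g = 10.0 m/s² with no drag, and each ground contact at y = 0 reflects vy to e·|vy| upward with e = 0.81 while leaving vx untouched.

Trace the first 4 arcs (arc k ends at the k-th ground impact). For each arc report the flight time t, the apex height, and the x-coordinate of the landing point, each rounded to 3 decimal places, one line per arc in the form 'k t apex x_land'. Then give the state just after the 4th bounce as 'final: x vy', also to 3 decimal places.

1 2.651 17.593 14.579
2 3.039 11.543 31.293
3 2.461 7.573 44.831
4 1.994 4.969 55.796
final: 55.796 8.075

Arc 1: start y=14.590, vy=7.750 → t=2.651, apex=17.593, x_land=14.579, impact vy=-18.758
  bounce: vy ← 0.81·18.758 = 15.194
Arc 2: start y=0.000, vy=15.194 → t=3.039, apex=11.543, x_land=31.293, impact vy=-15.194
  bounce: vy ← 0.81·15.194 = 12.307
Arc 3: start y=0.000, vy=12.307 → t=2.461, apex=7.573, x_land=44.831, impact vy=-12.307
  bounce: vy ← 0.81·12.307 = 9.969
Arc 4: start y=0.000, vy=9.969 → t=1.994, apex=4.969, x_land=55.796, impact vy=-9.969
  bounce: vy ← 0.81·9.969 = 8.075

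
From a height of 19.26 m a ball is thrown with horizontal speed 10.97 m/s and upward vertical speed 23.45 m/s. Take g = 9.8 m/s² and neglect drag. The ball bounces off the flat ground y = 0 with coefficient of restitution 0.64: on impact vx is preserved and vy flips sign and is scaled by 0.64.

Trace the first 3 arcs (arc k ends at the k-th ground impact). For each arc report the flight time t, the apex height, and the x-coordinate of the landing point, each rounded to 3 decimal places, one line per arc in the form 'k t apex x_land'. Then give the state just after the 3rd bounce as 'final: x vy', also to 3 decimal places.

Arc 1: start y=19.260, vy=23.450 → t=5.500, apex=47.316, x_land=60.339, impact vy=-30.453
  bounce: vy ← 0.64·30.453 = 19.490
Arc 2: start y=0.000, vy=19.490 → t=3.978, apex=19.381, x_land=103.972, impact vy=-19.490
  bounce: vy ← 0.64·19.490 = 12.474
Arc 3: start y=0.000, vy=12.474 → t=2.546, apex=7.938, x_land=131.898, impact vy=-12.474
  bounce: vy ← 0.64·12.474 = 7.983

1 5.500 47.316 60.339
2 3.978 19.381 103.972
3 2.546 7.938 131.898
final: 131.898 7.983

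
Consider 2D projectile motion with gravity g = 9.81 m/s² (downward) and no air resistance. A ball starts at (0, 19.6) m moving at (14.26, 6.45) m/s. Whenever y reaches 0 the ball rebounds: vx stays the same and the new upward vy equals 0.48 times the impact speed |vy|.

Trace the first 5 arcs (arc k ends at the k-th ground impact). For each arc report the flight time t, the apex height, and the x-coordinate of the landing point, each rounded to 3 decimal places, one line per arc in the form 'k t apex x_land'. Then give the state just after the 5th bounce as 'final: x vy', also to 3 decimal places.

Arc 1: start y=19.600, vy=6.450 → t=2.762, apex=21.720, x_land=39.384, impact vy=-20.644
  bounce: vy ← 0.48·20.644 = 9.909
Arc 2: start y=0.000, vy=9.909 → t=2.020, apex=5.004, x_land=68.191, impact vy=-9.909
  bounce: vy ← 0.48·9.909 = 4.756
Arc 3: start y=0.000, vy=4.756 → t=0.970, apex=1.153, x_land=82.019, impact vy=-4.756
  bounce: vy ← 0.48·4.756 = 2.283
Arc 4: start y=0.000, vy=2.283 → t=0.465, apex=0.266, x_land=88.656, impact vy=-2.283
  bounce: vy ← 0.48·2.283 = 1.096
Arc 5: start y=0.000, vy=1.096 → t=0.223, apex=0.061, x_land=91.842, impact vy=-1.096
  bounce: vy ← 0.48·1.096 = 0.526

1 2.762 21.720 39.384
2 2.020 5.004 68.191
3 0.970 1.153 82.019
4 0.465 0.266 88.656
5 0.223 0.061 91.842
final: 91.842 0.526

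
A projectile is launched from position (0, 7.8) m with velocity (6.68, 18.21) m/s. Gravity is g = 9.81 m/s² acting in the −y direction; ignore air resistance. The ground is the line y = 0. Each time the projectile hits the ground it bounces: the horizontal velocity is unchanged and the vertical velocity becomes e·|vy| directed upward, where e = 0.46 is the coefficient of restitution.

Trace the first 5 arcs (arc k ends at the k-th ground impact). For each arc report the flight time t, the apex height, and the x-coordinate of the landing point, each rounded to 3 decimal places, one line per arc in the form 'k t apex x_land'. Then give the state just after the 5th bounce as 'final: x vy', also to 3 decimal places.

Arc 1: start y=7.800, vy=18.210 → t=4.100, apex=24.701, x_land=27.390, impact vy=-22.015
  bounce: vy ← 0.46·22.015 = 10.127
Arc 2: start y=0.000, vy=10.127 → t=2.065, apex=5.227, x_land=41.182, impact vy=-10.127
  bounce: vy ← 0.46·10.127 = 4.658
Arc 3: start y=0.000, vy=4.658 → t=0.950, apex=1.106, x_land=47.526, impact vy=-4.658
  bounce: vy ← 0.46·4.658 = 2.143
Arc 4: start y=0.000, vy=2.143 → t=0.437, apex=0.234, x_land=50.444, impact vy=-2.143
  bounce: vy ← 0.46·2.143 = 0.986
Arc 5: start y=0.000, vy=0.986 → t=0.201, apex=0.050, x_land=51.786, impact vy=-0.986
  bounce: vy ← 0.46·0.986 = 0.453

1 4.100 24.701 27.390
2 2.065 5.227 41.182
3 0.950 1.106 47.526
4 0.437 0.234 50.444
5 0.201 0.050 51.786
final: 51.786 0.453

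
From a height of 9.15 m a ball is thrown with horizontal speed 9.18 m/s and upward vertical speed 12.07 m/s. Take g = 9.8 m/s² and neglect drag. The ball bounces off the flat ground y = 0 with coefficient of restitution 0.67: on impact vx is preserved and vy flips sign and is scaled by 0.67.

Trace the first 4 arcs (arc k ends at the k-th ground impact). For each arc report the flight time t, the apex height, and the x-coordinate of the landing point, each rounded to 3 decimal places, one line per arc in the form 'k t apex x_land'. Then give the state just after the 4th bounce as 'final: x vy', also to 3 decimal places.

1 3.071 16.583 28.194
2 2.465 7.444 50.824
3 1.652 3.342 65.986
4 1.107 1.500 76.144
final: 76.144 3.633

Arc 1: start y=9.150, vy=12.070 → t=3.071, apex=16.583, x_land=28.194, impact vy=-18.028
  bounce: vy ← 0.67·18.028 = 12.079
Arc 2: start y=0.000, vy=12.079 → t=2.465, apex=7.444, x_land=50.824, impact vy=-12.079
  bounce: vy ← 0.67·12.079 = 8.093
Arc 3: start y=0.000, vy=8.093 → t=1.652, apex=3.342, x_land=65.986, impact vy=-8.093
  bounce: vy ← 0.67·8.093 = 5.422
Arc 4: start y=0.000, vy=5.422 → t=1.107, apex=1.500, x_land=76.144, impact vy=-5.422
  bounce: vy ← 0.67·5.422 = 3.633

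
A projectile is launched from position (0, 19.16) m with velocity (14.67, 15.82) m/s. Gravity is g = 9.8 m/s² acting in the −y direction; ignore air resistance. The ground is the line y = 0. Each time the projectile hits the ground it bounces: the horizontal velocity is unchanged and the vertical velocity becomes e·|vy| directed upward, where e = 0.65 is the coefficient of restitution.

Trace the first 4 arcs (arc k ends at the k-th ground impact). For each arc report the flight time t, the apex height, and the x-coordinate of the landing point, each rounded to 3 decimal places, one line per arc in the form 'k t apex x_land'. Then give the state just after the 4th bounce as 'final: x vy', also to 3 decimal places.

Arc 1: start y=19.160, vy=15.820 → t=4.167, apex=31.929, x_land=61.129, impact vy=-25.016
  bounce: vy ← 0.65·25.016 = 16.261
Arc 2: start y=0.000, vy=16.261 → t=3.318, apex=13.490, x_land=109.811, impact vy=-16.261
  bounce: vy ← 0.65·16.261 = 10.569
Arc 3: start y=0.000, vy=10.569 → t=2.157, apex=5.700, x_land=141.454, impact vy=-10.569
  bounce: vy ← 0.65·10.569 = 6.870
Arc 4: start y=0.000, vy=6.870 → t=1.402, apex=2.408, x_land=162.023, impact vy=-6.870
  bounce: vy ← 0.65·6.870 = 4.466

1 4.167 31.929 61.129
2 3.318 13.490 109.811
3 2.157 5.700 141.454
4 1.402 2.408 162.023
final: 162.023 4.466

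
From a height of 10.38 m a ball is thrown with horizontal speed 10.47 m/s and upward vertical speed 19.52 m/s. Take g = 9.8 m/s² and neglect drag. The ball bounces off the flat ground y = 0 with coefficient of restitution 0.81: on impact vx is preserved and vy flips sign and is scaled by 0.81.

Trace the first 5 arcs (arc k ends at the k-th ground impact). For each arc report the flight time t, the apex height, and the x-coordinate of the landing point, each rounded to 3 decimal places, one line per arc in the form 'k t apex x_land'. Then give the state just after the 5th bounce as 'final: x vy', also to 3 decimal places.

Arc 1: start y=10.380, vy=19.520 → t=4.459, apex=29.820, x_land=46.683, impact vy=-24.176
  bounce: vy ← 0.81·24.176 = 19.583
Arc 2: start y=0.000, vy=19.583 → t=3.996, apex=19.565, x_land=88.526, impact vy=-19.583
  bounce: vy ← 0.81·19.583 = 15.862
Arc 3: start y=0.000, vy=15.862 → t=3.237, apex=12.837, x_land=122.419, impact vy=-15.862
  bounce: vy ← 0.81·15.862 = 12.848
Arc 4: start y=0.000, vy=12.848 → t=2.622, apex=8.422, x_land=149.872, impact vy=-12.848
  bounce: vy ← 0.81·12.848 = 10.407
Arc 5: start y=0.000, vy=10.407 → t=2.124, apex=5.526, x_land=172.109, impact vy=-10.407
  bounce: vy ← 0.81·10.407 = 8.430

1 4.459 29.820 46.683
2 3.996 19.565 88.526
3 3.237 12.837 122.419
4 2.622 8.422 149.872
5 2.124 5.526 172.109
final: 172.109 8.430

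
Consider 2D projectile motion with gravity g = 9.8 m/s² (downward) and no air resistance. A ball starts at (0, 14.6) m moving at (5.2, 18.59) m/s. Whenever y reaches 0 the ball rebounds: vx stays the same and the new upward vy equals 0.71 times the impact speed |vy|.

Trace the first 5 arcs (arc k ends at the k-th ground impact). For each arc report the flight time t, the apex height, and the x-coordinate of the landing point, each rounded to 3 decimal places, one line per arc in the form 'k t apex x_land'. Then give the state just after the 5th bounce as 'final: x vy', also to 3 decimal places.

1 4.462 32.232 23.201
2 3.642 16.248 42.139
3 2.586 8.191 55.585
4 1.836 4.129 65.132
5 1.303 2.081 71.910
final: 71.910 4.535

Arc 1: start y=14.600, vy=18.590 → t=4.462, apex=32.232, x_land=23.201, impact vy=-25.135
  bounce: vy ← 0.71·25.135 = 17.846
Arc 2: start y=0.000, vy=17.846 → t=3.642, apex=16.248, x_land=42.139, impact vy=-17.846
  bounce: vy ← 0.71·17.846 = 12.670
Arc 3: start y=0.000, vy=12.670 → t=2.586, apex=8.191, x_land=55.585, impact vy=-12.670
  bounce: vy ← 0.71·12.670 = 8.996
Arc 4: start y=0.000, vy=8.996 → t=1.836, apex=4.129, x_land=65.132, impact vy=-8.996
  bounce: vy ← 0.71·8.996 = 6.387
Arc 5: start y=0.000, vy=6.387 → t=1.303, apex=2.081, x_land=71.910, impact vy=-6.387
  bounce: vy ← 0.71·6.387 = 4.535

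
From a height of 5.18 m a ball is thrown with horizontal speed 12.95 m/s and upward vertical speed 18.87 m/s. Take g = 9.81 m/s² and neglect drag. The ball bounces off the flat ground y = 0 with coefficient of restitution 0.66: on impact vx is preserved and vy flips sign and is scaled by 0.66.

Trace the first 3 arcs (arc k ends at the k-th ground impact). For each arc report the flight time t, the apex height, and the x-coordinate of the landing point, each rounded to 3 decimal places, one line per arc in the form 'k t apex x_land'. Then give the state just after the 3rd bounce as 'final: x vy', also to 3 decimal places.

1 4.104 23.329 53.152
2 2.879 10.162 90.431
3 1.900 4.427 115.036
final: 115.036 6.151

Arc 1: start y=5.180, vy=18.870 → t=4.104, apex=23.329, x_land=53.152, impact vy=-21.394
  bounce: vy ← 0.66·21.394 = 14.120
Arc 2: start y=0.000, vy=14.120 → t=2.879, apex=10.162, x_land=90.431, impact vy=-14.120
  bounce: vy ← 0.66·14.120 = 9.319
Arc 3: start y=0.000, vy=9.319 → t=1.900, apex=4.427, x_land=115.036, impact vy=-9.319
  bounce: vy ← 0.66·9.319 = 6.151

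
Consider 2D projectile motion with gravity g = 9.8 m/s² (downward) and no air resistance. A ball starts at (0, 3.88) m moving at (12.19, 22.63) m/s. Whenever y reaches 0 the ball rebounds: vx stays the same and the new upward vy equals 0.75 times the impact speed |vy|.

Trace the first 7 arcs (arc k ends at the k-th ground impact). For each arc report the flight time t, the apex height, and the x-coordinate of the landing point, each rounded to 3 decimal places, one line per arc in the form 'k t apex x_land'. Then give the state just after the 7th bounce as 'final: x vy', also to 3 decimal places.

1 4.784 30.008 58.316
2 3.712 16.880 103.566
3 2.784 9.495 137.503
4 2.088 5.341 162.956
5 1.566 3.004 182.046
6 1.175 1.690 196.363
7 0.881 0.951 207.101
final: 207.101 3.237

Arc 1: start y=3.880, vy=22.630 → t=4.784, apex=30.008, x_land=58.316, impact vy=-24.252
  bounce: vy ← 0.75·24.252 = 18.189
Arc 2: start y=0.000, vy=18.189 → t=3.712, apex=16.880, x_land=103.566, impact vy=-18.189
  bounce: vy ← 0.75·18.189 = 13.642
Arc 3: start y=0.000, vy=13.642 → t=2.784, apex=9.495, x_land=137.503, impact vy=-13.642
  bounce: vy ← 0.75·13.642 = 10.231
Arc 4: start y=0.000, vy=10.231 → t=2.088, apex=5.341, x_land=162.956, impact vy=-10.231
  bounce: vy ← 0.75·10.231 = 7.674
Arc 5: start y=0.000, vy=7.674 → t=1.566, apex=3.004, x_land=182.046, impact vy=-7.674
  bounce: vy ← 0.75·7.674 = 5.755
Arc 6: start y=0.000, vy=5.755 → t=1.175, apex=1.690, x_land=196.363, impact vy=-5.755
  bounce: vy ← 0.75·5.755 = 4.316
Arc 7: start y=0.000, vy=4.316 → t=0.881, apex=0.951, x_land=207.101, impact vy=-4.316
  bounce: vy ← 0.75·4.316 = 3.237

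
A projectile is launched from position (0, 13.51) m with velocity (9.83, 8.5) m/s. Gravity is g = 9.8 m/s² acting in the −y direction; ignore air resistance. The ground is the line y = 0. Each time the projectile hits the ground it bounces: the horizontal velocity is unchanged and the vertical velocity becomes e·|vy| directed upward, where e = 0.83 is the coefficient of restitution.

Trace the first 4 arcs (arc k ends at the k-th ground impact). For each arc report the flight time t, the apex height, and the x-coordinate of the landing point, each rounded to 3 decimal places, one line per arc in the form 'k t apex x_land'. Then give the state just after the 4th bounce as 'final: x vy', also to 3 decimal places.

1 2.741 17.196 26.941
2 3.110 11.846 57.510
3 2.581 8.161 82.882
4 2.142 5.622 103.941
final: 103.941 8.713

Arc 1: start y=13.510, vy=8.500 → t=2.741, apex=17.196, x_land=26.941, impact vy=-18.359
  bounce: vy ← 0.83·18.359 = 15.238
Arc 2: start y=0.000, vy=15.238 → t=3.110, apex=11.846, x_land=57.510, impact vy=-15.238
  bounce: vy ← 0.83·15.238 = 12.647
Arc 3: start y=0.000, vy=12.647 → t=2.581, apex=8.161, x_land=82.882, impact vy=-12.647
  bounce: vy ← 0.83·12.647 = 10.497
Arc 4: start y=0.000, vy=10.497 → t=2.142, apex=5.622, x_land=103.941, impact vy=-10.497
  bounce: vy ← 0.83·10.497 = 8.713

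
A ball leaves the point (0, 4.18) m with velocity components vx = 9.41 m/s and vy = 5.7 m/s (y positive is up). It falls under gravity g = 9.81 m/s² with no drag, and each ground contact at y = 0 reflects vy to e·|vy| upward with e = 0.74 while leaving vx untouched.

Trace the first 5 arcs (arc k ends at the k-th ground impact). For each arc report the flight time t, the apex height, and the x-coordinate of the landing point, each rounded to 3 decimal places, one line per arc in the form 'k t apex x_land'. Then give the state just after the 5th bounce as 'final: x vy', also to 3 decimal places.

1 1.672 5.836 15.732
2 1.614 3.196 30.923
3 1.195 1.750 42.164
4 0.884 0.958 50.483
5 0.654 0.525 56.639
final: 56.639 2.374

Arc 1: start y=4.180, vy=5.700 → t=1.672, apex=5.836, x_land=15.732, impact vy=-10.701
  bounce: vy ← 0.74·10.701 = 7.918
Arc 2: start y=0.000, vy=7.918 → t=1.614, apex=3.196, x_land=30.923, impact vy=-7.918
  bounce: vy ← 0.74·7.918 = 5.860
Arc 3: start y=0.000, vy=5.860 → t=1.195, apex=1.750, x_land=42.164, impact vy=-5.860
  bounce: vy ← 0.74·5.860 = 4.336
Arc 4: start y=0.000, vy=4.336 → t=0.884, apex=0.958, x_land=50.483, impact vy=-4.336
  bounce: vy ← 0.74·4.336 = 3.209
Arc 5: start y=0.000, vy=3.209 → t=0.654, apex=0.525, x_land=56.639, impact vy=-3.209
  bounce: vy ← 0.74·3.209 = 2.374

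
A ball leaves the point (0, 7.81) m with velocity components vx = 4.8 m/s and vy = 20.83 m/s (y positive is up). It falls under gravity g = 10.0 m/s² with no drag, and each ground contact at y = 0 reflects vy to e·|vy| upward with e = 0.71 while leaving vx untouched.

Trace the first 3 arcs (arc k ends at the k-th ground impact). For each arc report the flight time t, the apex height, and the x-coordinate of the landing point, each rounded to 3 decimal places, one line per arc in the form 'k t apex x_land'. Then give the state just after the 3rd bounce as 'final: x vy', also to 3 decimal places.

1 4.512 29.504 21.658
2 3.449 14.873 38.216
3 2.449 7.498 49.971
final: 49.971 8.694

Arc 1: start y=7.810, vy=20.830 → t=4.512, apex=29.504, x_land=21.658, impact vy=-24.292
  bounce: vy ← 0.71·24.292 = 17.247
Arc 2: start y=0.000, vy=17.247 → t=3.449, apex=14.873, x_land=38.216, impact vy=-17.247
  bounce: vy ← 0.71·17.247 = 12.245
Arc 3: start y=0.000, vy=12.245 → t=2.449, apex=7.498, x_land=49.971, impact vy=-12.245
  bounce: vy ← 0.71·12.245 = 8.694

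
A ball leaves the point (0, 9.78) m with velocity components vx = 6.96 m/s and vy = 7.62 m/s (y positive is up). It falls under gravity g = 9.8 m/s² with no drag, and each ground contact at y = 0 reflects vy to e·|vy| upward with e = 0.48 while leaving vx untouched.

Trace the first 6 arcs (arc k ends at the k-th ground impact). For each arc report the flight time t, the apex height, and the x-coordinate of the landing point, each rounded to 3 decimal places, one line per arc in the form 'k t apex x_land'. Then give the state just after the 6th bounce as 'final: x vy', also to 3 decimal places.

Arc 1: start y=9.780, vy=7.620 → t=2.390, apex=12.742, x_land=16.636, impact vy=-15.804
  bounce: vy ← 0.48·15.804 = 7.586
Arc 2: start y=0.000, vy=7.586 → t=1.548, apex=2.936, x_land=27.410, impact vy=-7.586
  bounce: vy ← 0.48·7.586 = 3.641
Arc 3: start y=0.000, vy=3.641 → t=0.743, apex=0.676, x_land=32.582, impact vy=-3.641
  bounce: vy ← 0.48·3.641 = 1.748
Arc 4: start y=0.000, vy=1.748 → t=0.357, apex=0.156, x_land=35.065, impact vy=-1.748
  bounce: vy ← 0.48·1.748 = 0.839
Arc 5: start y=0.000, vy=0.839 → t=0.171, apex=0.036, x_land=36.256, impact vy=-0.839
  bounce: vy ← 0.48·0.839 = 0.403
Arc 6: start y=0.000, vy=0.403 → t=0.082, apex=0.008, x_land=36.828, impact vy=-0.403
  bounce: vy ← 0.48·0.403 = 0.193

1 2.390 12.742 16.636
2 1.548 2.936 27.410
3 0.743 0.676 32.582
4 0.357 0.156 35.065
5 0.171 0.036 36.256
6 0.082 0.008 36.828
final: 36.828 0.193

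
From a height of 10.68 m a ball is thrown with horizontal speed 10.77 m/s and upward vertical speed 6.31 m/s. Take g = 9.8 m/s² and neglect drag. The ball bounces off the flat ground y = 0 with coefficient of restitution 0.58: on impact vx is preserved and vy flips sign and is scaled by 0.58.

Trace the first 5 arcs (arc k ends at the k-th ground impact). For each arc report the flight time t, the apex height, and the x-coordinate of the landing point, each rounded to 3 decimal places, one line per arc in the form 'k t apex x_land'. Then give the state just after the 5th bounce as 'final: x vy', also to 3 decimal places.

1 2.255 12.711 24.281
2 1.868 4.276 44.403
3 1.084 1.438 56.074
4 0.629 0.484 62.843
5 0.365 0.163 66.769
final: 66.769 1.036

Arc 1: start y=10.680, vy=6.310 → t=2.255, apex=12.711, x_land=24.281, impact vy=-15.784
  bounce: vy ← 0.58·15.784 = 9.155
Arc 2: start y=0.000, vy=9.155 → t=1.868, apex=4.276, x_land=44.403, impact vy=-9.155
  bounce: vy ← 0.58·9.155 = 5.310
Arc 3: start y=0.000, vy=5.310 → t=1.084, apex=1.438, x_land=56.074, impact vy=-5.310
  bounce: vy ← 0.58·5.310 = 3.080
Arc 4: start y=0.000, vy=3.080 → t=0.629, apex=0.484, x_land=62.843, impact vy=-3.080
  bounce: vy ← 0.58·3.080 = 1.786
Arc 5: start y=0.000, vy=1.786 → t=0.365, apex=0.163, x_land=66.769, impact vy=-1.786
  bounce: vy ← 0.58·1.786 = 1.036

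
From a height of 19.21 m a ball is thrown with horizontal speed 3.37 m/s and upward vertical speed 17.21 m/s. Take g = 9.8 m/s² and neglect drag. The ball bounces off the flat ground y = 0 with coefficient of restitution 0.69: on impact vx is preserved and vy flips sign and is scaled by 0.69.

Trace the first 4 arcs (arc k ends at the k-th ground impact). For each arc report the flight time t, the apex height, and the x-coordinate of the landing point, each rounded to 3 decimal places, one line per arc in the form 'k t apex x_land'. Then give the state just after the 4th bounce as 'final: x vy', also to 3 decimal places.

1 4.403 34.321 14.837
2 3.652 16.340 27.145
3 2.520 7.780 35.638
4 1.739 3.704 41.498
final: 41.498 5.879

Arc 1: start y=19.210, vy=17.210 → t=4.403, apex=34.321, x_land=14.837, impact vy=-25.936
  bounce: vy ← 0.69·25.936 = 17.896
Arc 2: start y=0.000, vy=17.896 → t=3.652, apex=16.340, x_land=27.145, impact vy=-17.896
  bounce: vy ← 0.69·17.896 = 12.348
Arc 3: start y=0.000, vy=12.348 → t=2.520, apex=7.780, x_land=35.638, impact vy=-12.348
  bounce: vy ← 0.69·12.348 = 8.520
Arc 4: start y=0.000, vy=8.520 → t=1.739, apex=3.704, x_land=41.498, impact vy=-8.520
  bounce: vy ← 0.69·8.520 = 5.879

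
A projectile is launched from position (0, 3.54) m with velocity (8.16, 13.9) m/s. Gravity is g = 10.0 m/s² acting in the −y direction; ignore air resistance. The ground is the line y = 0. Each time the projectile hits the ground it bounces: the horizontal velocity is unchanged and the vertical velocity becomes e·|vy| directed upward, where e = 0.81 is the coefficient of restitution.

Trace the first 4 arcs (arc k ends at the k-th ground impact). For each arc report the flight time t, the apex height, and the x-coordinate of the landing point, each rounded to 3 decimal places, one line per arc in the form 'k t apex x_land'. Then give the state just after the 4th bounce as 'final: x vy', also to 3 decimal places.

1 3.015 13.201 24.601
2 2.632 8.661 46.080
3 2.132 5.682 63.478
4 1.727 3.728 77.571
final: 77.571 6.994

Arc 1: start y=3.540, vy=13.900 → t=3.015, apex=13.201, x_land=24.601, impact vy=-16.248
  bounce: vy ← 0.81·16.248 = 13.161
Arc 2: start y=0.000, vy=13.161 → t=2.632, apex=8.661, x_land=46.080, impact vy=-13.161
  bounce: vy ← 0.81·13.161 = 10.661
Arc 3: start y=0.000, vy=10.661 → t=2.132, apex=5.682, x_land=63.478, impact vy=-10.661
  bounce: vy ← 0.81·10.661 = 8.635
Arc 4: start y=0.000, vy=8.635 → t=1.727, apex=3.728, x_land=77.571, impact vy=-8.635
  bounce: vy ← 0.81·8.635 = 6.994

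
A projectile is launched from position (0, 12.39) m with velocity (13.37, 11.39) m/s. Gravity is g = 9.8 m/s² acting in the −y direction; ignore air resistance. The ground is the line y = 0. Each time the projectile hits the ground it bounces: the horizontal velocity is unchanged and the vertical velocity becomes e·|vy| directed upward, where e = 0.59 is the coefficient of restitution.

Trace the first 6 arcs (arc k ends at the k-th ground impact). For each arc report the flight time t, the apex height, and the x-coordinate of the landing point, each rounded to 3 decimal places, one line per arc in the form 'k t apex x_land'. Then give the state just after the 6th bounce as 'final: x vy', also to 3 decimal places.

1 3.132 19.009 41.873
2 2.324 6.617 72.947
3 1.371 2.303 91.280
4 0.809 0.802 102.097
5 0.477 0.279 108.479
6 0.282 0.097 112.244
final: 112.244 0.814

Arc 1: start y=12.390, vy=11.390 → t=3.132, apex=19.009, x_land=41.873, impact vy=-19.302
  bounce: vy ← 0.59·19.302 = 11.388
Arc 2: start y=0.000, vy=11.388 → t=2.324, apex=6.617, x_land=72.947, impact vy=-11.388
  bounce: vy ← 0.59·11.388 = 6.719
Arc 3: start y=0.000, vy=6.719 → t=1.371, apex=2.303, x_land=91.280, impact vy=-6.719
  bounce: vy ← 0.59·6.719 = 3.964
Arc 4: start y=0.000, vy=3.964 → t=0.809, apex=0.802, x_land=102.097, impact vy=-3.964
  bounce: vy ← 0.59·3.964 = 2.339
Arc 5: start y=0.000, vy=2.339 → t=0.477, apex=0.279, x_land=108.479, impact vy=-2.339
  bounce: vy ← 0.59·2.339 = 1.380
Arc 6: start y=0.000, vy=1.380 → t=0.282, apex=0.097, x_land=112.244, impact vy=-1.380
  bounce: vy ← 0.59·1.380 = 0.814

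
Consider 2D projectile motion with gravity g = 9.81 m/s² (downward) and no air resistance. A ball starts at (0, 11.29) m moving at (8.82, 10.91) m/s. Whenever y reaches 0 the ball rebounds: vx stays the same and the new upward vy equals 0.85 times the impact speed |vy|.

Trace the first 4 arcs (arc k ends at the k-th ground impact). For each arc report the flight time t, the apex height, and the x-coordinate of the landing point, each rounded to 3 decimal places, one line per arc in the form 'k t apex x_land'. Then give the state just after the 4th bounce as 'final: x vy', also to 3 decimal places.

Arc 1: start y=11.290, vy=10.910 → t=2.993, apex=17.357, x_land=26.400, impact vy=-18.454
  bounce: vy ← 0.85·18.454 = 15.686
Arc 2: start y=0.000, vy=15.686 → t=3.198, apex=12.540, x_land=54.606, impact vy=-15.686
  bounce: vy ← 0.85·15.686 = 13.333
Arc 3: start y=0.000, vy=13.333 → t=2.718, apex=9.060, x_land=78.580, impact vy=-13.333
  bounce: vy ← 0.85·13.333 = 11.333
Arc 4: start y=0.000, vy=11.333 → t=2.310, apex=6.546, x_land=98.959, impact vy=-11.333
  bounce: vy ← 0.85·11.333 = 9.633

1 2.993 17.357 26.400
2 3.198 12.540 54.606
3 2.718 9.060 78.580
4 2.310 6.546 98.959
final: 98.959 9.633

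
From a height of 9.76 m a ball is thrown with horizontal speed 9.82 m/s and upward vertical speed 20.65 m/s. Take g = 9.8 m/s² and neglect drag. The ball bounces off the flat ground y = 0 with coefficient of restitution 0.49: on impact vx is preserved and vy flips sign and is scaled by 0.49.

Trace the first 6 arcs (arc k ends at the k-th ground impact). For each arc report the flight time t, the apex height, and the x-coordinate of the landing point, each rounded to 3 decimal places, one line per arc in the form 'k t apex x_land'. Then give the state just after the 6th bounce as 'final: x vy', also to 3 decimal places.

1 4.643 31.516 45.597
2 2.485 7.567 70.003
3 1.218 1.817 81.963
4 0.597 0.436 87.823
5 0.292 0.105 90.694
6 0.143 0.025 92.101
final: 92.101 0.344

Arc 1: start y=9.760, vy=20.650 → t=4.643, apex=31.516, x_land=45.597, impact vy=-24.854
  bounce: vy ← 0.49·24.854 = 12.178
Arc 2: start y=0.000, vy=12.178 → t=2.485, apex=7.567, x_land=70.003, impact vy=-12.178
  bounce: vy ← 0.49·12.178 = 5.967
Arc 3: start y=0.000, vy=5.967 → t=1.218, apex=1.817, x_land=81.963, impact vy=-5.967
  bounce: vy ← 0.49·5.967 = 2.924
Arc 4: start y=0.000, vy=2.924 → t=0.597, apex=0.436, x_land=87.823, impact vy=-2.924
  bounce: vy ← 0.49·2.924 = 1.433
Arc 5: start y=0.000, vy=1.433 → t=0.292, apex=0.105, x_land=90.694, impact vy=-1.433
  bounce: vy ← 0.49·1.433 = 0.702
Arc 6: start y=0.000, vy=0.702 → t=0.143, apex=0.025, x_land=92.101, impact vy=-0.702
  bounce: vy ← 0.49·0.702 = 0.344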